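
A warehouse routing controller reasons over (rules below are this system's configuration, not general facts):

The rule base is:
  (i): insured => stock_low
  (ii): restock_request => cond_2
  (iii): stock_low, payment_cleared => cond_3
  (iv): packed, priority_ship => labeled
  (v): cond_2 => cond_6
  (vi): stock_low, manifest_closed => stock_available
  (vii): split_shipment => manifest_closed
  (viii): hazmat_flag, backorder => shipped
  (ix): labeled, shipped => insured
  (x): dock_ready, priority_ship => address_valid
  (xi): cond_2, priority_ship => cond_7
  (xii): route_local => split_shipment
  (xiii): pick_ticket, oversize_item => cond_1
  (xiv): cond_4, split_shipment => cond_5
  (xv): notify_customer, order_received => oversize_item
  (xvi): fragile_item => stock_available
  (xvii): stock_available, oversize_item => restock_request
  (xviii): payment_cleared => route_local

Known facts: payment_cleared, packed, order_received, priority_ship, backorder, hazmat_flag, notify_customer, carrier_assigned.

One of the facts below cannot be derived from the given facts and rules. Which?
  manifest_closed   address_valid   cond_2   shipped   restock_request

[1] (iv) [packed, priority_ship => labeled]; (viii) [hazmat_flag, backorder => shipped]; (xv) [notify_customer, order_received => oversize_item]; (xviii) [payment_cleared => route_local]. ⇒ new: labeled, shipped, oversize_item, route_local.
[2] (ix) [labeled, shipped => insured]; (xii) [route_local => split_shipment]. ⇒ new: insured, split_shipment.
[3] (i) [insured => stock_low]; (vii) [split_shipment => manifest_closed]. ⇒ new: stock_low, manifest_closed.
[4] (iii) [stock_low, payment_cleared => cond_3]; (vi) [stock_low, manifest_closed => stock_available]. ⇒ new: cond_3, stock_available.
[5] (xvii) [stock_available, oversize_item => restock_request]. ⇒ new: restock_request.
[6] (ii) [restock_request => cond_2]. ⇒ new: cond_2.
[7] (v) [cond_2 => cond_6]; (xi) [cond_2, priority_ship => cond_7]. ⇒ new: cond_6, cond_7.
Derived: shipped (round 1), cond_2 (round 6), manifest_closed (round 3), restock_request (round 5). address_valid never appears in any round.

address_valid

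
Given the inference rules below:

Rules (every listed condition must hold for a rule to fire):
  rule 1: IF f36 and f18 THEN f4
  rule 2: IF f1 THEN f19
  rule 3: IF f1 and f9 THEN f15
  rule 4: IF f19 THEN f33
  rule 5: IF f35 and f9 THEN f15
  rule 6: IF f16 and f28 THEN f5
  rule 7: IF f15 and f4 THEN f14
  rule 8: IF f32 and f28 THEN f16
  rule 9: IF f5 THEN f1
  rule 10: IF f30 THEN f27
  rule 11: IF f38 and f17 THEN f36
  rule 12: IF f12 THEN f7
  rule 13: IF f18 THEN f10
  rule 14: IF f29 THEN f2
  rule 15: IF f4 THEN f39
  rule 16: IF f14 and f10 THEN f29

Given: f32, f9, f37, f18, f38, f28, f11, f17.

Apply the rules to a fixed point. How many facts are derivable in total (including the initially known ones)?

Round 1: rule 8 [IF f32 and f28 THEN f16]; rule 11 [IF f38 and f17 THEN f36]; rule 13 [IF f18 THEN f10]. Adds f16, f36, f10.
Round 2: rule 1 [IF f36 and f18 THEN f4]; rule 6 [IF f16 and f28 THEN f5]. Adds f4, f5.
Round 3: rule 9 [IF f5 THEN f1]; rule 15 [IF f4 THEN f39]. Adds f1, f39.
Round 4: rule 2 [IF f1 THEN f19]; rule 3 [IF f1 and f9 THEN f15]. Adds f19, f15.
Round 5: rule 4 [IF f19 THEN f33]; rule 7 [IF f15 and f4 THEN f14]. Adds f33, f14.
Round 6: rule 16 [IF f14 and f10 THEN f29]. Adds f29.
Round 7: rule 14 [IF f29 THEN f2]. Adds f2.
Closure: {f1, f10, f11, f14, f15, f16, f17, f18, f19, f2, f28, f29, f32, f33, f36, f37, f38, f39, f4, f5, f9} — 21 facts.

21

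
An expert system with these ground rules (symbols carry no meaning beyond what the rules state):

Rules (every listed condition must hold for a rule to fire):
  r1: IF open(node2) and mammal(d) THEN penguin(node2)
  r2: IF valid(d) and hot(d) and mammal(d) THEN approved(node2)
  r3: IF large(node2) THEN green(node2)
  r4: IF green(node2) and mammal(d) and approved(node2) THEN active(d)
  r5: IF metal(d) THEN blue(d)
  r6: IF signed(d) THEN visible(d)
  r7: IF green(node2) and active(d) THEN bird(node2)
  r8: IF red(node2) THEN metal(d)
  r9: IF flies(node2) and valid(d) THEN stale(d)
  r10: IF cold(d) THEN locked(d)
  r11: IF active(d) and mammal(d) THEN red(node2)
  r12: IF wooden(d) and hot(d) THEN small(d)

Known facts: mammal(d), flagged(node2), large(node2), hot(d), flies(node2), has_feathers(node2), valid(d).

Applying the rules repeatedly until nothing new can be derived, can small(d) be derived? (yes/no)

[1] r2 [IF valid(d) and hot(d) and mammal(d) THEN approved(node2)]; r3 [IF large(node2) THEN green(node2)]; r9 [IF flies(node2) and valid(d) THEN stale(d)]. ⇒ new: approved(node2), green(node2), stale(d).
[2] r4 [IF green(node2) and mammal(d) and approved(node2) THEN active(d)]. ⇒ new: active(d).
[3] r7 [IF green(node2) and active(d) THEN bird(node2)]; r11 [IF active(d) and mammal(d) THEN red(node2)]. ⇒ new: bird(node2), red(node2).
[4] r8 [IF red(node2) THEN metal(d)]. ⇒ new: metal(d).
[5] r5 [IF metal(d) THEN blue(d)]. ⇒ new: blue(d).
Fixed point reached. small(d) is concluded only by r12; r12 needs wooden(d) (never derived).

no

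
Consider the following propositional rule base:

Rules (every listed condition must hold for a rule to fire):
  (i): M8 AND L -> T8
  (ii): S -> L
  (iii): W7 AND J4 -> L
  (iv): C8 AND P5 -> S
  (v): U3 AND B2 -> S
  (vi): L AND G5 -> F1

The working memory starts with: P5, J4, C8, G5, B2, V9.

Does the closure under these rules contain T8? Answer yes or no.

Round 1: (iv) [C8 AND P5 -> S]. New: S.
Round 2: (ii) [S -> L]. New: L.
Round 3: (vi) [L AND G5 -> F1]. New: F1.
Fixed point reached. T8 is concluded only by (i); (i) needs M8 (never derived).

no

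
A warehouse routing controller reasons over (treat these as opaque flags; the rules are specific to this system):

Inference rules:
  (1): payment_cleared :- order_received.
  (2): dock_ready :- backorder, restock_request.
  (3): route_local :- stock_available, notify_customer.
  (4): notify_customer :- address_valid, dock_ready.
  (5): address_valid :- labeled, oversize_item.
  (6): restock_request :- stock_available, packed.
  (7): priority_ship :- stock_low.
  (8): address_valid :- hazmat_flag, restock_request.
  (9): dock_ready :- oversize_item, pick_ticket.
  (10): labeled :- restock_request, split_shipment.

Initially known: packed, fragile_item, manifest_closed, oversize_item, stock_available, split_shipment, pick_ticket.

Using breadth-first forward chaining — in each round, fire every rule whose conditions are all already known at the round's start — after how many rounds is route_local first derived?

[1] (6) [restock_request :- stock_available, packed.]; (9) [dock_ready :- oversize_item, pick_ticket.]. ⇒ new: restock_request, dock_ready.
[2] (10) [labeled :- restock_request, split_shipment.]. ⇒ new: labeled.
[3] (5) [address_valid :- labeled, oversize_item.]. ⇒ new: address_valid.
[4] (4) [notify_customer :- address_valid, dock_ready.]. ⇒ new: notify_customer.
[5] (3) [route_local :- stock_available, notify_customer.]. ⇒ new: route_local.
route_local first appears in round 5.

5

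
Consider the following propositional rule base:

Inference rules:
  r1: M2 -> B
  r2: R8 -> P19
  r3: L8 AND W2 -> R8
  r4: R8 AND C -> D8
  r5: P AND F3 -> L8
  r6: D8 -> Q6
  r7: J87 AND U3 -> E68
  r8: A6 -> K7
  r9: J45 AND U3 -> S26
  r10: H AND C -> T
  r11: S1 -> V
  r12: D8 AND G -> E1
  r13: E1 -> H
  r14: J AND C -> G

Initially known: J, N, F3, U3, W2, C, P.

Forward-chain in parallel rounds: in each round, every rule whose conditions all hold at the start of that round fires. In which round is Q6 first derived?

4

Round 1 — r5, r14, derive L8, G.
Round 2 — r3, derive R8.
Round 3 — r2, r4, derive P19, D8.
Round 4 — r6, r12, derive Q6, E1.
Q6 first appears in round 4.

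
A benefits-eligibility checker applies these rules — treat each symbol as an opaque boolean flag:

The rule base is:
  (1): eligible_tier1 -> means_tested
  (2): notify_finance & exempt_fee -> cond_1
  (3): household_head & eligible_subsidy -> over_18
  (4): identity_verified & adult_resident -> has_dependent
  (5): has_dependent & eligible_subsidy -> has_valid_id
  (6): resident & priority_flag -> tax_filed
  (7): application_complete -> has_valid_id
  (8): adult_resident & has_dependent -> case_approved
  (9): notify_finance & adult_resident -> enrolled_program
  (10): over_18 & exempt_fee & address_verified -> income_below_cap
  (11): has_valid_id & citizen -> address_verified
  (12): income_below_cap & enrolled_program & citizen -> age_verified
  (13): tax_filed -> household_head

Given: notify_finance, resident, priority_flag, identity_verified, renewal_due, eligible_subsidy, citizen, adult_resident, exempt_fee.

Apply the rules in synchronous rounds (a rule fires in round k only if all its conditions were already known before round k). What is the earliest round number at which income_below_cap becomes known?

Round 1: (2) [notify_finance & exempt_fee -> cond_1]; (4) [identity_verified & adult_resident -> has_dependent]; (6) [resident & priority_flag -> tax_filed]; (9) [notify_finance & adult_resident -> enrolled_program]. New: cond_1, has_dependent, tax_filed, enrolled_program.
Round 2: (5) [has_dependent & eligible_subsidy -> has_valid_id]; (8) [adult_resident & has_dependent -> case_approved]; (13) [tax_filed -> household_head]. New: has_valid_id, case_approved, household_head.
Round 3: (3) [household_head & eligible_subsidy -> over_18]; (11) [has_valid_id & citizen -> address_verified]. New: over_18, address_verified.
Round 4: (10) [over_18 & exempt_fee & address_verified -> income_below_cap]. New: income_below_cap.
income_below_cap first appears in round 4.

4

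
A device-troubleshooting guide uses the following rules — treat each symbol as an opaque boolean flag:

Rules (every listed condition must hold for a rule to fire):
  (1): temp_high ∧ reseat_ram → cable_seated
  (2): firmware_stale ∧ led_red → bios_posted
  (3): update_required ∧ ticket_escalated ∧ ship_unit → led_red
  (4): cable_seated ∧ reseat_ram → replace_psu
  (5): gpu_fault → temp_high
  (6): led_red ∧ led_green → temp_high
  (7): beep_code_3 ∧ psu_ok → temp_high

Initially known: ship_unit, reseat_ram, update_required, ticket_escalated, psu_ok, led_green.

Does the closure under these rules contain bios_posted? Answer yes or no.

Round 1 — (3), derive led_red.
Round 2 — (6), derive temp_high.
Round 3 — (1), derive cable_seated.
Round 4 — (4), derive replace_psu.
Fixed point reached. bios_posted is concluded only by (2); (2) needs firmware_stale (never derived).

no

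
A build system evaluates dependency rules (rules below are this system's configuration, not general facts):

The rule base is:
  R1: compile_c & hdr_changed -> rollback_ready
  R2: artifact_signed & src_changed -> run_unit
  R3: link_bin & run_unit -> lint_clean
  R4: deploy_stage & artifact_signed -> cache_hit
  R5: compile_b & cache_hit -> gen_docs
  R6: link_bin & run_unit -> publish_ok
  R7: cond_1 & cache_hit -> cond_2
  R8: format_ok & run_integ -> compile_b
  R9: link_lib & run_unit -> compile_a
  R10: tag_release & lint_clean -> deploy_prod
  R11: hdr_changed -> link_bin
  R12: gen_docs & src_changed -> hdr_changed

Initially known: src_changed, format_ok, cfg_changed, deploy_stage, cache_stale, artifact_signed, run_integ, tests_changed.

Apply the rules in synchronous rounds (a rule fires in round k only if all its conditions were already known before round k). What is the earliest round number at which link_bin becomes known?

4

Round 1 — R2, R4, R8, derive run_unit, cache_hit, compile_b.
Round 2 — R5, derive gen_docs.
Round 3 — R12, derive hdr_changed.
Round 4 — R11, derive link_bin.
link_bin first appears in round 4.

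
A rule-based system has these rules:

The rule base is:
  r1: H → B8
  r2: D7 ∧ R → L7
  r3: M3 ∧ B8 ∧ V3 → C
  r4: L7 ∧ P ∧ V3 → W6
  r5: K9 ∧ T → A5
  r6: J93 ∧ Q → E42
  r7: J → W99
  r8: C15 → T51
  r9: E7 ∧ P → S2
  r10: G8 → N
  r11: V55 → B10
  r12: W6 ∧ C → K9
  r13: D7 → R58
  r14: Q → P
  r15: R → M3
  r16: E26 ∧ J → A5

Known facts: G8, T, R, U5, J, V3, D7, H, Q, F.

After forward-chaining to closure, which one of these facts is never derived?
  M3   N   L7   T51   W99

T51

Round 1: r1 [H → B8]; r2 [D7 ∧ R → L7]; r7 [J → W99]; r10 [G8 → N]; r13 [D7 → R58]; r14 [Q → P]; r15 [R → M3]. New: B8, L7, W99, N, R58, P, M3.
Round 2: r3 [M3 ∧ B8 ∧ V3 → C]; r4 [L7 ∧ P ∧ V3 → W6]. New: C, W6.
Round 3: r12 [W6 ∧ C → K9]. New: K9.
Round 4: r5 [K9 ∧ T → A5]. New: A5.
Derived: W99 (round 1), L7 (round 1), M3 (round 1), N (round 1). T51 never appears in any round.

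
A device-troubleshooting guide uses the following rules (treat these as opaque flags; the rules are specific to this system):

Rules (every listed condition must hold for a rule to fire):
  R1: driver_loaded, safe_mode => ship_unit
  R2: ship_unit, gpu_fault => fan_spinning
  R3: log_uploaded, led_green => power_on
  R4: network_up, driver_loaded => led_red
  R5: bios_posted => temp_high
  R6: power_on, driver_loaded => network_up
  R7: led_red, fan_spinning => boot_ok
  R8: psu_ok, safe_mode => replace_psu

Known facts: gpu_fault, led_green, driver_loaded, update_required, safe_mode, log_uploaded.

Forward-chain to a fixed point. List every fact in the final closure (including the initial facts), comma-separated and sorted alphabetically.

boot_ok, driver_loaded, fan_spinning, gpu_fault, led_green, led_red, log_uploaded, network_up, power_on, safe_mode, ship_unit, update_required

Round 1: R1 [driver_loaded, safe_mode => ship_unit]; R3 [log_uploaded, led_green => power_on]. New: ship_unit, power_on.
Round 2: R2 [ship_unit, gpu_fault => fan_spinning]; R6 [power_on, driver_loaded => network_up]. New: fan_spinning, network_up.
Round 3: R4 [network_up, driver_loaded => led_red]. New: led_red.
Round 4: R7 [led_red, fan_spinning => boot_ok]. New: boot_ok.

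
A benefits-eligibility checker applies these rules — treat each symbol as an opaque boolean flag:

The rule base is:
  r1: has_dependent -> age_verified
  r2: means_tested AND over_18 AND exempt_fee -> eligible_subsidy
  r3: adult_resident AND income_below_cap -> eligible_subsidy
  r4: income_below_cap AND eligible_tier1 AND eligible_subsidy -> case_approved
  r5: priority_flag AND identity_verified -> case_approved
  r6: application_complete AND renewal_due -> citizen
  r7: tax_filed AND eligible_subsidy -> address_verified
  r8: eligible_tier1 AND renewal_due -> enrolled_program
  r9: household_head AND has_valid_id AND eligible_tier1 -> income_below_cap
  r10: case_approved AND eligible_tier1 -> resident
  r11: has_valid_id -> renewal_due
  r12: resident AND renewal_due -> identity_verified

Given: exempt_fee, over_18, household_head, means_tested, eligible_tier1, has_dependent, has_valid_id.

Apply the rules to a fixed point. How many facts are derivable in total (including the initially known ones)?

Round 1 fires r1, r2, r9, r11, giving age_verified, eligible_subsidy, income_below_cap, renewal_due.
Round 2 fires r4, r8, giving case_approved, enrolled_program.
Round 3 fires r10, giving resident.
Round 4 fires r12, giving identity_verified.
Closure: {age_verified, case_approved, eligible_subsidy, eligible_tier1, enrolled_program, exempt_fee, has_dependent, has_valid_id, household_head, identity_verified, income_below_cap, means_tested, over_18, renewal_due, resident} — 15 facts.

15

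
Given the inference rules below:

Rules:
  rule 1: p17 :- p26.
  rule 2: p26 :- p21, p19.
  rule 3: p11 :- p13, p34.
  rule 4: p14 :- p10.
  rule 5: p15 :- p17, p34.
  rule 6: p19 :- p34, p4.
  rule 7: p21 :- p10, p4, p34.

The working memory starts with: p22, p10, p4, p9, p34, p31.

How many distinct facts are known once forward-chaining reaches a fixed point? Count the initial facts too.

Round 1 fires rule 4, rule 6, rule 7, giving p14, p19, p21.
Round 2 fires rule 2, giving p26.
Round 3 fires rule 1, giving p17.
Round 4 fires rule 5, giving p15.
Closure: {p10, p14, p15, p17, p19, p21, p22, p26, p31, p34, p4, p9} — 12 facts.

12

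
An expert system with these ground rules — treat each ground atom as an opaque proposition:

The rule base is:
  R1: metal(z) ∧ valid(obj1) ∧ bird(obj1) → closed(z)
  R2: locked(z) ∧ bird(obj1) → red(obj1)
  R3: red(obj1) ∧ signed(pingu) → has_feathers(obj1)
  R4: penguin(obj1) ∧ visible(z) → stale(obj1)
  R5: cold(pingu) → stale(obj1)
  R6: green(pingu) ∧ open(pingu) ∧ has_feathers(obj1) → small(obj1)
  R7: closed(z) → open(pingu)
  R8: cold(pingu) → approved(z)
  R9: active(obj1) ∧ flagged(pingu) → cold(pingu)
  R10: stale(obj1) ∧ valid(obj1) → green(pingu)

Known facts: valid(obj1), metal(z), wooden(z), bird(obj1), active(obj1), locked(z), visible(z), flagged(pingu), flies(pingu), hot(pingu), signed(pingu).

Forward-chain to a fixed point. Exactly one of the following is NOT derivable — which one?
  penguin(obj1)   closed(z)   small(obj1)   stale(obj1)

penguin(obj1)

Round 1: R1 [metal(z) ∧ valid(obj1) ∧ bird(obj1) → closed(z)]; R2 [locked(z) ∧ bird(obj1) → red(obj1)]; R9 [active(obj1) ∧ flagged(pingu) → cold(pingu)]. Adds closed(z), red(obj1), cold(pingu).
Round 2: R3 [red(obj1) ∧ signed(pingu) → has_feathers(obj1)]; R5 [cold(pingu) → stale(obj1)]; R7 [closed(z) → open(pingu)]; R8 [cold(pingu) → approved(z)]. Adds has_feathers(obj1), stale(obj1), open(pingu), approved(z).
Round 3: R10 [stale(obj1) ∧ valid(obj1) → green(pingu)]. Adds green(pingu).
Round 4: R6 [green(pingu) ∧ open(pingu) ∧ has_feathers(obj1) → small(obj1)]. Adds small(obj1).
Derived: small(obj1) (round 4), closed(z) (round 1), stale(obj1) (round 2). penguin(obj1) never appears in any round.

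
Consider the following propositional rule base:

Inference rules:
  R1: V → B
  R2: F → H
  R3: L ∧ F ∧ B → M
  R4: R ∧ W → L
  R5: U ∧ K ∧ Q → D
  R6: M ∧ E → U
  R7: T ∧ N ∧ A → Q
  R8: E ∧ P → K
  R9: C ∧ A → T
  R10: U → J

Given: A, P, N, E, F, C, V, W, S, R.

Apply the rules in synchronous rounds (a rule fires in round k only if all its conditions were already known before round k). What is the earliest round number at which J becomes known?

4

Round 1 fires R1, R2, R4, R8, R9, giving B, H, L, K, T.
Round 2 fires R3, R7, giving M, Q.
Round 3 fires R6, giving U.
Round 4 fires R5, R10, giving D, J.
J first appears in round 4.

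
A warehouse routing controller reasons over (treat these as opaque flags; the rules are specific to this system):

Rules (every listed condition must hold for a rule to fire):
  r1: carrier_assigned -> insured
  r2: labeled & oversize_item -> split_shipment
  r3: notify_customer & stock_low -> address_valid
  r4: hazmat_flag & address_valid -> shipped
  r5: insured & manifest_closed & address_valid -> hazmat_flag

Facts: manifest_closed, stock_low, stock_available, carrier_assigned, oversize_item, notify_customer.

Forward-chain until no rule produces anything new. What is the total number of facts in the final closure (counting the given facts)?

[1] r1 [carrier_assigned -> insured]; r3 [notify_customer & stock_low -> address_valid]. ⇒ new: insured, address_valid.
[2] r5 [insured & manifest_closed & address_valid -> hazmat_flag]. ⇒ new: hazmat_flag.
[3] r4 [hazmat_flag & address_valid -> shipped]. ⇒ new: shipped.
Closure: {address_valid, carrier_assigned, hazmat_flag, insured, manifest_closed, notify_customer, oversize_item, shipped, stock_available, stock_low} — 10 facts.

10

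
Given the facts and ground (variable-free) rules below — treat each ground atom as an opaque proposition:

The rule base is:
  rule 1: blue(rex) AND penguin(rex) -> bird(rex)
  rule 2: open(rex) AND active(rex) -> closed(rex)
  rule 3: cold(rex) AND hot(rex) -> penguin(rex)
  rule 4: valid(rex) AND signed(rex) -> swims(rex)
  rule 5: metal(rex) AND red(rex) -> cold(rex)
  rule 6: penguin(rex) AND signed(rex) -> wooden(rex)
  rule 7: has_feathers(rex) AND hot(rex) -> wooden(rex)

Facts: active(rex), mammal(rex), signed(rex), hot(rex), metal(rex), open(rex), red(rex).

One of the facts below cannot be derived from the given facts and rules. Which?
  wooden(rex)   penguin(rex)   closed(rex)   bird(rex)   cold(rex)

bird(rex)

Round 1: rule 2 [open(rex) AND active(rex) -> closed(rex)]; rule 5 [metal(rex) AND red(rex) -> cold(rex)]. Adds closed(rex), cold(rex).
Round 2: rule 3 [cold(rex) AND hot(rex) -> penguin(rex)]. Adds penguin(rex).
Round 3: rule 6 [penguin(rex) AND signed(rex) -> wooden(rex)]. Adds wooden(rex).
Derived: closed(rex) (round 1), cold(rex) (round 1), wooden(rex) (round 3), penguin(rex) (round 2). bird(rex) never appears in any round.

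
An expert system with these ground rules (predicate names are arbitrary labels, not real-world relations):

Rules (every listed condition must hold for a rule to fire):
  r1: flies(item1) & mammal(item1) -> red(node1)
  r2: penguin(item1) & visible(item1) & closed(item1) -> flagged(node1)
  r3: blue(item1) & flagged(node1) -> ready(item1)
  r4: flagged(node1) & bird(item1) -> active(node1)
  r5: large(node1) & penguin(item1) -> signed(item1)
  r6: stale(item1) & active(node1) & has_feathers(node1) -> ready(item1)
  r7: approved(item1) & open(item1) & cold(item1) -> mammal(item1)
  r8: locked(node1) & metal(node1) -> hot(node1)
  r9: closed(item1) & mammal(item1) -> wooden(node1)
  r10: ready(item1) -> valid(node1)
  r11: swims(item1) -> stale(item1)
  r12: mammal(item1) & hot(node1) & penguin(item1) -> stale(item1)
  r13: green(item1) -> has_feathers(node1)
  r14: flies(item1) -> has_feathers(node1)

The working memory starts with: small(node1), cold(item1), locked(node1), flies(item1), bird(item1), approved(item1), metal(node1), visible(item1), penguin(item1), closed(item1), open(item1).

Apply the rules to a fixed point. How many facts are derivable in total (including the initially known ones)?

Round 1: r2 [penguin(item1) & visible(item1) & closed(item1) -> flagged(node1)]; r7 [approved(item1) & open(item1) & cold(item1) -> mammal(item1)]; r8 [locked(node1) & metal(node1) -> hot(node1)]; r14 [flies(item1) -> has_feathers(node1)]. New: flagged(node1), mammal(item1), hot(node1), has_feathers(node1).
Round 2: r1 [flies(item1) & mammal(item1) -> red(node1)]; r4 [flagged(node1) & bird(item1) -> active(node1)]; r9 [closed(item1) & mammal(item1) -> wooden(node1)]; r12 [mammal(item1) & hot(node1) & penguin(item1) -> stale(item1)]. New: red(node1), active(node1), wooden(node1), stale(item1).
Round 3: r6 [stale(item1) & active(node1) & has_feathers(node1) -> ready(item1)]. New: ready(item1).
Round 4: r10 [ready(item1) -> valid(node1)]. New: valid(node1).
Closure: {active(node1), approved(item1), bird(item1), closed(item1), cold(item1), flagged(node1), flies(item1), has_feathers(node1), hot(node1), locked(node1), mammal(item1), metal(node1), open(item1), penguin(item1), ready(item1), red(node1), small(node1), stale(item1), valid(node1), visible(item1), wooden(node1)} — 21 facts.

21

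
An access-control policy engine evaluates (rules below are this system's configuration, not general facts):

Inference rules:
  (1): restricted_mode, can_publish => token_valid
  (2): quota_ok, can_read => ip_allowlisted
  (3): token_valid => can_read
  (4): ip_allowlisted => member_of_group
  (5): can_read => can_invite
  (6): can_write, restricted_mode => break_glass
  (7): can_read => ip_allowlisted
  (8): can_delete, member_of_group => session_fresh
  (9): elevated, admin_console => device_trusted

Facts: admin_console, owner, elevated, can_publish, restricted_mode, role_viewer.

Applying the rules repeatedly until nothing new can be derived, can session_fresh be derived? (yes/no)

[1] (1) [restricted_mode, can_publish => token_valid]; (9) [elevated, admin_console => device_trusted]. ⇒ new: token_valid, device_trusted.
[2] (3) [token_valid => can_read]. ⇒ new: can_read.
[3] (5) [can_read => can_invite]; (7) [can_read => ip_allowlisted]. ⇒ new: can_invite, ip_allowlisted.
[4] (4) [ip_allowlisted => member_of_group]. ⇒ new: member_of_group.
Fixed point reached. session_fresh is concluded only by (8); (8) needs can_delete (never derived).

no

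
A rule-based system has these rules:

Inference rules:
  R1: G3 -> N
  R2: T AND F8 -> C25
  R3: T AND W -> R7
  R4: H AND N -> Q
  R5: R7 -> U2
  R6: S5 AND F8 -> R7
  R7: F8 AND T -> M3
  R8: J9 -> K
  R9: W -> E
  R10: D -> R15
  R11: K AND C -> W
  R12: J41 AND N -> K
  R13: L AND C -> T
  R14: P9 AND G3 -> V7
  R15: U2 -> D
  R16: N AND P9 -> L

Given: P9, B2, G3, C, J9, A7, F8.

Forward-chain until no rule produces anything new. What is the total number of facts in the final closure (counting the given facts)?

Round 1: R1 [G3 -> N]; R8 [J9 -> K]; R14 [P9 AND G3 -> V7]. Adds N, K, V7.
Round 2: R11 [K AND C -> W]; R16 [N AND P9 -> L]. Adds W, L.
Round 3: R9 [W -> E]; R13 [L AND C -> T]. Adds E, T.
Round 4: R2 [T AND F8 -> C25]; R3 [T AND W -> R7]; R7 [F8 AND T -> M3]. Adds C25, R7, M3.
Round 5: R5 [R7 -> U2]. Adds U2.
Round 6: R15 [U2 -> D]. Adds D.
Round 7: R10 [D -> R15]. Adds R15.
Closure: {A7, B2, C, C25, D, E, F8, G3, J9, K, L, M3, N, P9, R15, R7, T, U2, V7, W} — 20 facts.

20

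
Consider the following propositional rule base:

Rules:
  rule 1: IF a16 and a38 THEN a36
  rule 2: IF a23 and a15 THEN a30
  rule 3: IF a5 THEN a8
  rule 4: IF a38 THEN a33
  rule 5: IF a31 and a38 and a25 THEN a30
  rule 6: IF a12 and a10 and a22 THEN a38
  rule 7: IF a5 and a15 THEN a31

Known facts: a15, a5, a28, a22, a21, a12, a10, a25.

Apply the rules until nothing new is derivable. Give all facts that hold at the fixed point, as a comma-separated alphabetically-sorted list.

[1] rule 3 [IF a5 THEN a8]; rule 6 [IF a12 and a10 and a22 THEN a38]; rule 7 [IF a5 and a15 THEN a31]. ⇒ new: a8, a38, a31.
[2] rule 4 [IF a38 THEN a33]; rule 5 [IF a31 and a38 and a25 THEN a30]. ⇒ new: a33, a30.

a10, a12, a15, a21, a22, a25, a28, a30, a31, a33, a38, a5, a8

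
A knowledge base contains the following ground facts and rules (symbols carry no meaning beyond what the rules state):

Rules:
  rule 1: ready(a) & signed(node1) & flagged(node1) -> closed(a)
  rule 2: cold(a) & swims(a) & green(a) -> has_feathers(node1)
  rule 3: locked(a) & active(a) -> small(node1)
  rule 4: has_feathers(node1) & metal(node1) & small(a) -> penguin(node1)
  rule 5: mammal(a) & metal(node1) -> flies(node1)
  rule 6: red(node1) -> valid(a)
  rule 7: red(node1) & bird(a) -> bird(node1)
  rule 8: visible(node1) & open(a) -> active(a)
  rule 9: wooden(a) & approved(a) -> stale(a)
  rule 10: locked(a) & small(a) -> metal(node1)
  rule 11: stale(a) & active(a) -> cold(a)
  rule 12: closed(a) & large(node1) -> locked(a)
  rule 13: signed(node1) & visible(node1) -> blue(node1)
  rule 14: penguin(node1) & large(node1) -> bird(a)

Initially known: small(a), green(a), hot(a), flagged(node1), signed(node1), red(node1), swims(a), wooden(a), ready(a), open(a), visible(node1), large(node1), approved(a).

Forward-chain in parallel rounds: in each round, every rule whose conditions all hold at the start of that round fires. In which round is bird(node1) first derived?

Round 1: rule 1 [ready(a) & signed(node1) & flagged(node1) -> closed(a)]; rule 6 [red(node1) -> valid(a)]; rule 8 [visible(node1) & open(a) -> active(a)]; rule 9 [wooden(a) & approved(a) -> stale(a)]; rule 13 [signed(node1) & visible(node1) -> blue(node1)]. New: closed(a), valid(a), active(a), stale(a), blue(node1).
Round 2: rule 11 [stale(a) & active(a) -> cold(a)]; rule 12 [closed(a) & large(node1) -> locked(a)]. New: cold(a), locked(a).
Round 3: rule 2 [cold(a) & swims(a) & green(a) -> has_feathers(node1)]; rule 3 [locked(a) & active(a) -> small(node1)]; rule 10 [locked(a) & small(a) -> metal(node1)]. New: has_feathers(node1), small(node1), metal(node1).
Round 4: rule 4 [has_feathers(node1) & metal(node1) & small(a) -> penguin(node1)]. New: penguin(node1).
Round 5: rule 14 [penguin(node1) & large(node1) -> bird(a)]. New: bird(a).
Round 6: rule 7 [red(node1) & bird(a) -> bird(node1)]. New: bird(node1).
bird(node1) first appears in round 6.

6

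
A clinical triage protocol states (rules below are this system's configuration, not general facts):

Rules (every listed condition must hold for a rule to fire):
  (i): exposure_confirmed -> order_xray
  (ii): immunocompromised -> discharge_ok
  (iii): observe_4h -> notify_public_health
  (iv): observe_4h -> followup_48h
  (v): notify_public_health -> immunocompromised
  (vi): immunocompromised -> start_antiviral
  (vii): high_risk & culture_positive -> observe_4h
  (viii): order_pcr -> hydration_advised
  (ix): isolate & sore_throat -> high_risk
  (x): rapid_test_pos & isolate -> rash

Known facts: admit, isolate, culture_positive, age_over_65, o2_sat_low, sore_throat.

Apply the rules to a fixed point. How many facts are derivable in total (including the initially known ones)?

Round 1 fires (ix), giving high_risk.
Round 2 fires (vii), giving observe_4h.
Round 3 fires (iii), (iv), giving notify_public_health, followup_48h.
Round 4 fires (v), giving immunocompromised.
Round 5 fires (ii), (vi), giving discharge_ok, start_antiviral.
Closure: {admit, age_over_65, culture_positive, discharge_ok, followup_48h, high_risk, immunocompromised, isolate, notify_public_health, o2_sat_low, observe_4h, sore_throat, start_antiviral} — 13 facts.

13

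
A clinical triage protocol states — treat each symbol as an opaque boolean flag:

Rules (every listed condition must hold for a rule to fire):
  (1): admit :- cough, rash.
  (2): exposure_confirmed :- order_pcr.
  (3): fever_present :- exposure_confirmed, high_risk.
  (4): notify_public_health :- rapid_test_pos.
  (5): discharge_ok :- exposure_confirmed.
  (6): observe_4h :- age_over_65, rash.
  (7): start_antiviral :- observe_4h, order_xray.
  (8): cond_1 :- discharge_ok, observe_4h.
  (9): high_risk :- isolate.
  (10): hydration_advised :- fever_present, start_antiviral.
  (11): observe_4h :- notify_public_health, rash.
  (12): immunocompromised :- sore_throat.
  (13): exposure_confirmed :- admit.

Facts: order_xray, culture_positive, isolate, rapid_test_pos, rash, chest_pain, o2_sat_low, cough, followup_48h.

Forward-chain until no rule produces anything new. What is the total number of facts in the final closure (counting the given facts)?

19

Round 1 — (1), (4), (9), derive admit, notify_public_health, high_risk.
Round 2 — (11), (13), derive observe_4h, exposure_confirmed.
Round 3 — (3), (5), (7), derive fever_present, discharge_ok, start_antiviral.
Round 4 — (8), (10), derive cond_1, hydration_advised.
Closure: {admit, chest_pain, cond_1, cough, culture_positive, discharge_ok, exposure_confirmed, fever_present, followup_48h, high_risk, hydration_advised, isolate, notify_public_health, o2_sat_low, observe_4h, order_xray, rapid_test_pos, rash, start_antiviral} — 19 facts.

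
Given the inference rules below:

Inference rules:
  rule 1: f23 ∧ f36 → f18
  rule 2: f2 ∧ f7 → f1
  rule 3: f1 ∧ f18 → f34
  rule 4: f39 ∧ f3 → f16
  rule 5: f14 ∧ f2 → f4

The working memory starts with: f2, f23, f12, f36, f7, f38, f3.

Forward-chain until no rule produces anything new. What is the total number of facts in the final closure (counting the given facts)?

10

Round 1 fires rule 1, rule 2, giving f18, f1.
Round 2 fires rule 3, giving f34.
Closure: {f1, f12, f18, f2, f23, f3, f34, f36, f38, f7} — 10 facts.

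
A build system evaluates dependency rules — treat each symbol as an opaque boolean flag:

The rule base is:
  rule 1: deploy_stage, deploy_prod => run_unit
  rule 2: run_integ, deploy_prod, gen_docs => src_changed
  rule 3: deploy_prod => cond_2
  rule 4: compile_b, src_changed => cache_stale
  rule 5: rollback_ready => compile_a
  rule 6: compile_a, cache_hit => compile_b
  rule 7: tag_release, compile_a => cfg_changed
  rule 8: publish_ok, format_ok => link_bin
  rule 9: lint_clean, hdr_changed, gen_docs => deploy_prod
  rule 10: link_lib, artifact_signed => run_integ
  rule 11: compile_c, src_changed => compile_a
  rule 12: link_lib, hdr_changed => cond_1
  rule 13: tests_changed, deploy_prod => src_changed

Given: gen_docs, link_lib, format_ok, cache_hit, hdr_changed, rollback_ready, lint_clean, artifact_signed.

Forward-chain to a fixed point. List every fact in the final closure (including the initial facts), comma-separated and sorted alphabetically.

Round 1 fires rule 5, rule 9, rule 10, rule 12, giving compile_a, deploy_prod, run_integ, cond_1.
Round 2 fires rule 2, rule 3, rule 6, giving src_changed, cond_2, compile_b.
Round 3 fires rule 4, giving cache_stale.

artifact_signed, cache_hit, cache_stale, compile_a, compile_b, cond_1, cond_2, deploy_prod, format_ok, gen_docs, hdr_changed, link_lib, lint_clean, rollback_ready, run_integ, src_changed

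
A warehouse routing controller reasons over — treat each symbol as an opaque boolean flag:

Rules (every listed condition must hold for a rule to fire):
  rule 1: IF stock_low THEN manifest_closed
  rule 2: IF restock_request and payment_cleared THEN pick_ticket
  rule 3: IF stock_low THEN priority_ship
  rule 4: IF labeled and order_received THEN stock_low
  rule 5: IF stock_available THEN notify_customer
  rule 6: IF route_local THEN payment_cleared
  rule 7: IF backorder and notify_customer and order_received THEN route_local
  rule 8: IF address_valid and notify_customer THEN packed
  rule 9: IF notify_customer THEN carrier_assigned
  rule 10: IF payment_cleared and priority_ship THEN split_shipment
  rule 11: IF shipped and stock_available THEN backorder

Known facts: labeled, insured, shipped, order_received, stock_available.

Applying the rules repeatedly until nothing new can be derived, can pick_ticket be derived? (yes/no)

no

[1] rule 4 [IF labeled and order_received THEN stock_low]; rule 5 [IF stock_available THEN notify_customer]; rule 11 [IF shipped and stock_available THEN backorder]. ⇒ new: stock_low, notify_customer, backorder.
[2] rule 1 [IF stock_low THEN manifest_closed]; rule 3 [IF stock_low THEN priority_ship]; rule 7 [IF backorder and notify_customer and order_received THEN route_local]; rule 9 [IF notify_customer THEN carrier_assigned]. ⇒ new: manifest_closed, priority_ship, route_local, carrier_assigned.
[3] rule 6 [IF route_local THEN payment_cleared]. ⇒ new: payment_cleared.
[4] rule 10 [IF payment_cleared and priority_ship THEN split_shipment]. ⇒ new: split_shipment.
Fixed point reached. pick_ticket is concluded only by rule 2; rule 2 needs restock_request (never derived).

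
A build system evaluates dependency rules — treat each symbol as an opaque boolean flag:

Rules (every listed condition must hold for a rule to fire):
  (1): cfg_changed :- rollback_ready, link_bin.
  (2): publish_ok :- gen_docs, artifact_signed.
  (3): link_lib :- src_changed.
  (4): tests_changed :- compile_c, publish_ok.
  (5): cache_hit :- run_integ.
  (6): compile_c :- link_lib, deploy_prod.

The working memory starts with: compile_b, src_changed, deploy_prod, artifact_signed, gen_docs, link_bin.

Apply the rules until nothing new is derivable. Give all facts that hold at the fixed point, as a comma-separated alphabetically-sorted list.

artifact_signed, compile_b, compile_c, deploy_prod, gen_docs, link_bin, link_lib, publish_ok, src_changed, tests_changed

Round 1 fires (2), (3), giving publish_ok, link_lib.
Round 2 fires (6), giving compile_c.
Round 3 fires (4), giving tests_changed.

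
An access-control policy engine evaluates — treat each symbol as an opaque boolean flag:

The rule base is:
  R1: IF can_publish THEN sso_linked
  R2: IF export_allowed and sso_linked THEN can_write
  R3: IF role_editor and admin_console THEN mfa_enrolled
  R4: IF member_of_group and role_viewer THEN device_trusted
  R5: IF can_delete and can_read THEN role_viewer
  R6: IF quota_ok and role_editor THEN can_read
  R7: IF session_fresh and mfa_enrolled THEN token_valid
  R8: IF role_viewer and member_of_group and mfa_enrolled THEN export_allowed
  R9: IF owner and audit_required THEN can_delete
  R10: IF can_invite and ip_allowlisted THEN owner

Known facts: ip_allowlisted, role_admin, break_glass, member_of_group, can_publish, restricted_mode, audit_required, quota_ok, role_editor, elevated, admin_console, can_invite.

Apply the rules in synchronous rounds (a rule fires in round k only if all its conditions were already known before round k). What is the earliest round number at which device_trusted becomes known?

[1] R1 [IF can_publish THEN sso_linked]; R3 [IF role_editor and admin_console THEN mfa_enrolled]; R6 [IF quota_ok and role_editor THEN can_read]; R10 [IF can_invite and ip_allowlisted THEN owner]. ⇒ new: sso_linked, mfa_enrolled, can_read, owner.
[2] R9 [IF owner and audit_required THEN can_delete]. ⇒ new: can_delete.
[3] R5 [IF can_delete and can_read THEN role_viewer]. ⇒ new: role_viewer.
[4] R4 [IF member_of_group and role_viewer THEN device_trusted]; R8 [IF role_viewer and member_of_group and mfa_enrolled THEN export_allowed]. ⇒ new: device_trusted, export_allowed.
device_trusted first appears in round 4.

4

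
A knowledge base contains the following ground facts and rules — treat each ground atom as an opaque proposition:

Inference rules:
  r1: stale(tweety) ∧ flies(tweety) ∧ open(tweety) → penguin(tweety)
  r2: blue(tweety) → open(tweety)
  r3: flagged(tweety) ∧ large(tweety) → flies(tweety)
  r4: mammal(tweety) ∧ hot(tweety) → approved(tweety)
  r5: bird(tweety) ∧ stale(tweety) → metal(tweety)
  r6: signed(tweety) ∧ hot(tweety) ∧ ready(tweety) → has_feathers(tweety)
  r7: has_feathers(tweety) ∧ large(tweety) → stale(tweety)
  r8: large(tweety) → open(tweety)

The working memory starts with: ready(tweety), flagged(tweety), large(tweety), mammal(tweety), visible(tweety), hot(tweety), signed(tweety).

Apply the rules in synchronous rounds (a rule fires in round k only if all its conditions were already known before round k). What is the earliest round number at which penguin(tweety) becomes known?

[1] r3 [flagged(tweety) ∧ large(tweety) → flies(tweety)]; r4 [mammal(tweety) ∧ hot(tweety) → approved(tweety)]; r6 [signed(tweety) ∧ hot(tweety) ∧ ready(tweety) → has_feathers(tweety)]; r8 [large(tweety) → open(tweety)]. ⇒ new: flies(tweety), approved(tweety), has_feathers(tweety), open(tweety).
[2] r7 [has_feathers(tweety) ∧ large(tweety) → stale(tweety)]. ⇒ new: stale(tweety).
[3] r1 [stale(tweety) ∧ flies(tweety) ∧ open(tweety) → penguin(tweety)]. ⇒ new: penguin(tweety).
penguin(tweety) first appears in round 3.

3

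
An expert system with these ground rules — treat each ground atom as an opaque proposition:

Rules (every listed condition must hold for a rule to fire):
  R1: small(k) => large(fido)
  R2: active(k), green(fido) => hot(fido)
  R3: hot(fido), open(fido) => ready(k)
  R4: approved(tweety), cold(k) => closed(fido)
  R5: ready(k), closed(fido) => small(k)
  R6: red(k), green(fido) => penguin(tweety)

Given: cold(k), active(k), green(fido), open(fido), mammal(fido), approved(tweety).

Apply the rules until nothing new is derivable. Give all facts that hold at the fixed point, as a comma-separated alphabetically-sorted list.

active(k), approved(tweety), closed(fido), cold(k), green(fido), hot(fido), large(fido), mammal(fido), open(fido), ready(k), small(k)

Round 1 — R2, R4, derive hot(fido), closed(fido).
Round 2 — R3, derive ready(k).
Round 3 — R5, derive small(k).
Round 4 — R1, derive large(fido).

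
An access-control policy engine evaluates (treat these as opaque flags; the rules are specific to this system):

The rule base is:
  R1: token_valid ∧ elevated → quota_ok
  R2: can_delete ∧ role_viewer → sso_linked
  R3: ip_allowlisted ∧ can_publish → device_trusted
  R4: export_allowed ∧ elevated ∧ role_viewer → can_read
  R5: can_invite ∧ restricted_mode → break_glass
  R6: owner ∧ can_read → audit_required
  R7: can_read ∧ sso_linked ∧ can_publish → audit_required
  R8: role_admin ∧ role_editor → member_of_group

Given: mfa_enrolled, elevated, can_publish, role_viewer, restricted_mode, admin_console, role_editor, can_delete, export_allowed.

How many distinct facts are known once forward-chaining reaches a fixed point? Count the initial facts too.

Round 1: R2 [can_delete ∧ role_viewer → sso_linked]; R4 [export_allowed ∧ elevated ∧ role_viewer → can_read]. Adds sso_linked, can_read.
Round 2: R7 [can_read ∧ sso_linked ∧ can_publish → audit_required]. Adds audit_required.
Closure: {admin_console, audit_required, can_delete, can_publish, can_read, elevated, export_allowed, mfa_enrolled, restricted_mode, role_editor, role_viewer, sso_linked} — 12 facts.

12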